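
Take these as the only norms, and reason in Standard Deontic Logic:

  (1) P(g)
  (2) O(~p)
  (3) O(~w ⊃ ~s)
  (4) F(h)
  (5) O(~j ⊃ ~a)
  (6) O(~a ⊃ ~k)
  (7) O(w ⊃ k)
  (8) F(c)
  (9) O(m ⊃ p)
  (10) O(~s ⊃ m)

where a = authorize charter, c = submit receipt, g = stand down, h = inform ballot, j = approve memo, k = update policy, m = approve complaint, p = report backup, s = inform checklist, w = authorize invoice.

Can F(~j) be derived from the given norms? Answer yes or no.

From premise 2 we have O(~p).
Premise 9, O(m ⊃ p), contraposes to O(~p ⊃ ~m); with O(~p) we get O(~m).
Premise 10 is O(~s ⊃ m); contrapositively O(~m ⊃ s). Since O(~m) holds, K gives O(s).
Premise 3, O(~w ⊃ ~s), contraposes to O(s ⊃ w); with O(s) we get O(w).
Premise 7 is O(w ⊃ k); since O(w), deontic closure gives O(k).
The contrapositive of premise 6 (O(~a ⊃ ~k)) is O(k ⊃ a), and O(k) is already established, so O(a).
Premise 5, O(~j ⊃ ~a), contraposes to O(a ⊃ j); with O(a) we get O(j).
Premises 1, 4, 8 do not contribute to this derivation.
So O(j) holds, i.e. F(~j). The claim follows.

Yes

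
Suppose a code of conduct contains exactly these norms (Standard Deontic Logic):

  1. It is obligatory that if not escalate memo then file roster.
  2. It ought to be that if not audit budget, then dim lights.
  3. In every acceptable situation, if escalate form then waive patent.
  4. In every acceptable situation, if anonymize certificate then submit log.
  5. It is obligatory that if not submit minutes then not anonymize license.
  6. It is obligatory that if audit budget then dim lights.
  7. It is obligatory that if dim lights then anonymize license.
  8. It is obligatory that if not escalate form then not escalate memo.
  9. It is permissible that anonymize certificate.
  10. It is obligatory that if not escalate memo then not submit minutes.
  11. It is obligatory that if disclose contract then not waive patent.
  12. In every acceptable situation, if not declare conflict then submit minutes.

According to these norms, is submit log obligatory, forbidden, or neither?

Neither

Premise 4 is O(anonymize_certificate → submit_log), but O(anonymize_certificate) is not derivable from the premises (the permission P(anonymize_certificate) asserts only ¬O(¬anonymize_certificate), not O(anonymize_certificate)), so it does not yield O(submit_log).
No premise or chain of K-axiom applications forces O(submit_log), and none forces O(¬submit_log). So submit_log is neither obligatory nor forbidden under these norms.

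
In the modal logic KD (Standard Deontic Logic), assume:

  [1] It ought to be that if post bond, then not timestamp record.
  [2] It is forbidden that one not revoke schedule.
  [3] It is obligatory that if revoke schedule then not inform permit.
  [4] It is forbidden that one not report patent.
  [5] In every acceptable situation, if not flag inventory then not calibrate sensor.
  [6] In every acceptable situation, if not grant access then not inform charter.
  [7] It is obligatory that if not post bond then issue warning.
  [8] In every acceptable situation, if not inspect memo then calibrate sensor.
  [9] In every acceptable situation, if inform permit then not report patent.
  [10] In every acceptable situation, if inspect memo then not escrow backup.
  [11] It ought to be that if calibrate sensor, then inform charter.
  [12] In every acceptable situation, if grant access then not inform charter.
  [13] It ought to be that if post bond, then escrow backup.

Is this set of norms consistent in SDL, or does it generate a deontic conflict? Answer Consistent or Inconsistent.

Consistent

Premise 9 is O(inform_permit → ¬report_patent), but O(inform_permit) is not derivable from the premises, so it does not yield O(¬report_patent).
So O(¬report_patent) is not derivable, and the apparent clash with O(report_patent) does not arise.
A world satisfying every obligation exists (e.g. calibrate_sensor=false, escrow_backup=false, flag_inventory=false, grant_access=false, inform_charter=false, inform_permit=false, inspect_memo=true, issue_warning=true, post_bond=false, report_patent=true, revoke_schedule=true, timestamp_record=false); no atom is both obligatory and forbidden, so the set is consistent.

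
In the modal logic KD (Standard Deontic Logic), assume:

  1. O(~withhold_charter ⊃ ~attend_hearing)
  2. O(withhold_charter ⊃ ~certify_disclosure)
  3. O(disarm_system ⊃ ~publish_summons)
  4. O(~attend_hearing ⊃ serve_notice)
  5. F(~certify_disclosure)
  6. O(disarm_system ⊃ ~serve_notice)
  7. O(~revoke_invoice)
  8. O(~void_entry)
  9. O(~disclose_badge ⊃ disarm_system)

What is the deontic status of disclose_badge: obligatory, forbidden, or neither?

F(~certify_disclosure) at premise 5 means O(certify_disclosure).
Premise 2, O(withhold_charter ⊃ ~certify_disclosure), contraposes to O(certify_disclosure ⊃ ~withhold_charter); with O(certify_disclosure) we get O(~withhold_charter).
Premise 1 is O(~withhold_charter ⊃ ~attend_hearing); since O(~withhold_charter), deontic closure gives O(~attend_hearing).
From O(~attend_hearing) and premise 4, O(~attend_hearing ⊃ serve_notice), we obtain O(serve_notice).
Premise 6 is O(disarm_system ⊃ ~serve_notice); contrapositively O(serve_notice ⊃ ~disarm_system). Since O(serve_notice) holds, K gives O(~disarm_system).
Premise 9 is O(~disclose_badge ⊃ disarm_system); contrapositively O(~disarm_system ⊃ disclose_badge). Since O(~disarm_system) holds, K gives O(disclose_badge).
Premises 3, 7, 8 do not contribute to this derivation.
Hence disclose_badge is obligatory.

Obligatory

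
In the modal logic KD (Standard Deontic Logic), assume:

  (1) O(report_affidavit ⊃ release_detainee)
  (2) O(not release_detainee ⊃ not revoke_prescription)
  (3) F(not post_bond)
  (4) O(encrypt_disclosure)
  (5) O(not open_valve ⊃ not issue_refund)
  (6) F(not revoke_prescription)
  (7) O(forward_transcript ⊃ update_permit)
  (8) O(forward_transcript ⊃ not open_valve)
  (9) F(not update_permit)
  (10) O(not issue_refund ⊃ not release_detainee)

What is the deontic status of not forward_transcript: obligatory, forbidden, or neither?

F(not revoke_prescription) at premise 6 means O(revoke_prescription).
Premise 2 is O(not release_detainee ⊃ not revoke_prescription); contrapositively O(revoke_prescription ⊃ release_detainee). Since O(revoke_prescription) holds, K gives O(release_detainee).
The contrapositive of premise 10 (O(not issue_refund ⊃ not release_detainee)) is O(release_detainee ⊃ issue_refund), and O(release_detainee) is already established, so O(issue_refund).
The contrapositive of premise 5 (O(not open_valve ⊃ not issue_refund)) is O(issue_refund ⊃ open_valve), and O(issue_refund) is already established, so O(open_valve).
The contrapositive of premise 8 (O(forward_transcript ⊃ not open_valve)) is O(open_valve ⊃ not forward_transcript), and O(open_valve) is already established, so O(not forward_transcript).
Premises 1, 3, 4, 7, 9 do not contribute to this derivation.
Hence not forward_transcript is obligatory.

Obligatory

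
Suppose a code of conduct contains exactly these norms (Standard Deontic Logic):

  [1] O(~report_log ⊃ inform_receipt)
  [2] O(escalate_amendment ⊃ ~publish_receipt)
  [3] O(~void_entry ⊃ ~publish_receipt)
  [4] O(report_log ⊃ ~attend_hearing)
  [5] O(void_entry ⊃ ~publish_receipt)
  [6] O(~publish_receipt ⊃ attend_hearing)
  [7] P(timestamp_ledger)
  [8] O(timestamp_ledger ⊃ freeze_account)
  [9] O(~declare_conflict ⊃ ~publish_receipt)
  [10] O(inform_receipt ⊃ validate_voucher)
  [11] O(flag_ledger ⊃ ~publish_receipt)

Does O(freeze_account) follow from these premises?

No

Premise 8 is O(timestamp_ledger ⊃ freeze_account), but O(timestamp_ledger) is not derivable from the premises (the permission P(timestamp_ledger) asserts only ~O(~timestamp_ledger), not O(timestamp_ledger)), so it does not yield O(freeze_account).
No other premise forces O(freeze_account). An ideal world satisfying every premise can still have freeze_account false, so O(freeze_account) is not derivable.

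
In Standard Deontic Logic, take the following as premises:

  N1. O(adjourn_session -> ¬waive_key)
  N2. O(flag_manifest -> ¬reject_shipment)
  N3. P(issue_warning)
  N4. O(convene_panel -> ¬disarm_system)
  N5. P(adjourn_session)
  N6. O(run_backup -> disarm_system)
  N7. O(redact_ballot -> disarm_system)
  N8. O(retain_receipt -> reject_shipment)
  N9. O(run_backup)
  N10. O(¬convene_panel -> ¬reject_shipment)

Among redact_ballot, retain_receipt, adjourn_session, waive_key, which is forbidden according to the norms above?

Premise 9 states O(run_backup) outright.
With premise 6, O(run_backup -> disarm_system), the K-axiom yields O(disarm_system).
Premise 4, O(convene_panel -> ¬disarm_system), contraposes to O(disarm_system -> ¬convene_panel); with O(disarm_system) we get O(¬convene_panel).
Premise 10 is O(¬convene_panel -> ¬reject_shipment); since O(¬convene_panel), deontic closure gives O(¬reject_shipment).
The contrapositive of premise 8 (O(retain_receipt -> reject_shipment)) is O(¬reject_shipment -> ¬retain_receipt), and O(¬reject_shipment) is already established, so O(¬retain_receipt).
So O(¬retain_receipt) holds, i.e. retain_receipt is forbidden. None of the other listed options is forbidden under the premises.

retain_receipt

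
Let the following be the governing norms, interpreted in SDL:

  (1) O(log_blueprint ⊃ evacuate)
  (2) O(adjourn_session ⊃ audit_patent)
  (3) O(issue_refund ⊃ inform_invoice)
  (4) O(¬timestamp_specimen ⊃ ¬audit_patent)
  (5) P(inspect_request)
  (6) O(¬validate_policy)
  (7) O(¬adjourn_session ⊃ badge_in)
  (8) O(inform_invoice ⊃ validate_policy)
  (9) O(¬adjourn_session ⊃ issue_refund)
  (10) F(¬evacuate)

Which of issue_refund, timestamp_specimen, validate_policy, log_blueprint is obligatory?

From premise 6 we have O(¬validate_policy).
Premise 8 is O(inform_invoice ⊃ validate_policy); contrapositively O(¬validate_policy ⊃ ¬inform_invoice). Since O(¬validate_policy) holds, K gives O(¬inform_invoice).
The contrapositive of premise 3 (O(issue_refund ⊃ inform_invoice)) is O(¬inform_invoice ⊃ ¬issue_refund), and O(¬inform_invoice) is already established, so O(¬issue_refund).
The contrapositive of premise 9 (O(¬adjourn_session ⊃ issue_refund)) is O(¬issue_refund ⊃ adjourn_session), and O(¬issue_refund) is already established, so O(adjourn_session).
With premise 2, O(adjourn_session ⊃ audit_patent), the K-axiom yields O(audit_patent).
Premise 4 is O(¬timestamp_specimen ⊃ ¬audit_patent); contrapositively O(audit_patent ⊃ timestamp_specimen). Since O(audit_patent) holds, K gives O(timestamp_specimen).
So O(timestamp_specimen) holds — timestamp_specimen is obligatory. None of the other listed options is made obligatory by any chain of premises.

timestamp_specimen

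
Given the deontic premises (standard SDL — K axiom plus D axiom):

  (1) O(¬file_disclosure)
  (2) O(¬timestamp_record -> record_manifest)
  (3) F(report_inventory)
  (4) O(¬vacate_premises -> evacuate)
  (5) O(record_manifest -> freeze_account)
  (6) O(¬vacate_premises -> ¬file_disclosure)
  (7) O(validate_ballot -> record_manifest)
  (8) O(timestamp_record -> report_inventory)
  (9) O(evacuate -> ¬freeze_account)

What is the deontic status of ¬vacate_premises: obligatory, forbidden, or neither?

Forbidden

Premise 3 is F(report_inventory), i.e. O(¬report_inventory).
Premise 8 is O(timestamp_record -> report_inventory); contrapositively O(¬report_inventory -> ¬timestamp_record). Since O(¬report_inventory) holds, K gives O(¬timestamp_record).
With premise 2, O(¬timestamp_record -> record_manifest), the K-axiom yields O(record_manifest).
From O(record_manifest) and premise 5, O(record_manifest -> freeze_account), we obtain O(freeze_account).
Premise 9, O(evacuate -> ¬freeze_account), contraposes to O(freeze_account -> ¬evacuate); with O(freeze_account) we get O(¬evacuate).
Premise 4 is O(¬vacate_premises -> evacuate); contrapositively O(¬evacuate -> vacate_premises). Since O(¬evacuate) holds, K gives O(vacate_premises).
Premises 1, 6, 7 do not contribute to this derivation.
Thus O(vacate_premises), which is F(¬vacate_premises): ¬vacate_premises is forbidden.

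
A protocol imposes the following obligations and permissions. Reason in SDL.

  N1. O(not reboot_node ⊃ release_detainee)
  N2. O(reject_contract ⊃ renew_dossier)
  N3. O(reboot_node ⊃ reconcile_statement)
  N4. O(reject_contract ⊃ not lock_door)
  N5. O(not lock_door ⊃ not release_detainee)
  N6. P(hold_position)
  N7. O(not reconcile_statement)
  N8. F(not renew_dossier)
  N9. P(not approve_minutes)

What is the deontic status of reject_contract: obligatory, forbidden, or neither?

Forbidden

Premise 7 gives O(not reconcile_statement).
Premise 3 is O(reboot_node ⊃ reconcile_statement); contrapositively O(not reconcile_statement ⊃ not reboot_node). Since O(not reconcile_statement) holds, K gives O(not reboot_node).
Applying K to premise 1 (O(not reboot_node ⊃ release_detainee)) and O(not reboot_node) yields O(release_detainee).
Premise 5, O(not lock_door ⊃ not release_detainee), contraposes to O(release_detainee ⊃ lock_door); with O(release_detainee) we get O(lock_door).
The contrapositive of premise 4 (O(reject_contract ⊃ not lock_door)) is O(lock_door ⊃ not reject_contract), and O(lock_door) is already established, so O(not reject_contract).
Premises 2, 6, 8, 9 do not contribute to this derivation.
Thus O(not reject_contract), which is F(reject_contract): reject_contract is forbidden.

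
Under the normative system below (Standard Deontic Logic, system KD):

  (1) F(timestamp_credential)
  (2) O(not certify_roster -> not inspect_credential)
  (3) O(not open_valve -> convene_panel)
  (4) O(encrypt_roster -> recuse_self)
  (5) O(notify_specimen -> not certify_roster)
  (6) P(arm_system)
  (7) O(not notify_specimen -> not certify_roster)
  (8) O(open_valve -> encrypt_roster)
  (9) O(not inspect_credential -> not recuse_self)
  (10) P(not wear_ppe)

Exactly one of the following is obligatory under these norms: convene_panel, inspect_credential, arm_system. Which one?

convene_panel

By case analysis on notify_specimen: premise 5 gives O(notify_specimen -> not certify_roster) and premise 7 gives O(not notify_specimen -> not certify_roster), so O(not certify_roster) either way.
From O(not certify_roster) and premise 2, O(not certify_roster -> not inspect_credential), we obtain O(not inspect_credential).
With premise 9, O(not inspect_credential -> not recuse_self), the K-axiom yields O(not recuse_self).
Premise 4 is O(encrypt_roster -> recuse_self); contrapositively O(not recuse_self -> not encrypt_roster). Since O(not recuse_self) holds, K gives O(not encrypt_roster).
The contrapositive of premise 8 (O(open_valve -> encrypt_roster)) is O(not encrypt_roster -> not open_valve), and O(not encrypt_roster) is already established, so O(not open_valve).
Applying K to premise 3 (O(not open_valve -> convene_panel)) and O(not open_valve) yields O(convene_panel).
So O(convene_panel) holds — convene_panel is obligatory. None of the other listed options is made obligatory by any chain of premises.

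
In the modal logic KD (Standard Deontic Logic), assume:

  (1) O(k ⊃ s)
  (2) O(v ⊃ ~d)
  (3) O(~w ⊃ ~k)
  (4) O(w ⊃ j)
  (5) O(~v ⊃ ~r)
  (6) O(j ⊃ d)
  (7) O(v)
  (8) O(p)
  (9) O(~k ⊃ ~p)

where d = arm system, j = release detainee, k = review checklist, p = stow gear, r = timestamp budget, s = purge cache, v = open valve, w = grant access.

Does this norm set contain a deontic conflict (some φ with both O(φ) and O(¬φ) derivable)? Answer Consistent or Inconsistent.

From premise 7 we have O(v).
Premise 2 is O(v ⊃ ~d); since O(v), deontic closure gives O(~d).
The contrapositive of premise 6 (O(j ⊃ d)) is O(~d ⊃ ~j), and O(~d) is already established, so O(~j).
Premise 4, O(w ⊃ j), contraposes to O(~j ⊃ ~w); with O(~j) we get O(~w).
With premise 3, O(~w ⊃ ~k), the K-axiom yields O(~k).
Premise 9 is O(~k ⊃ ~p); since O(~k), deontic closure gives O(~p).
However, premise 8 gives O(p).
We now have both O(~p) and O(p) — p is simultaneously obligatory and forbidden, violating the D-axiom.

Inconsistent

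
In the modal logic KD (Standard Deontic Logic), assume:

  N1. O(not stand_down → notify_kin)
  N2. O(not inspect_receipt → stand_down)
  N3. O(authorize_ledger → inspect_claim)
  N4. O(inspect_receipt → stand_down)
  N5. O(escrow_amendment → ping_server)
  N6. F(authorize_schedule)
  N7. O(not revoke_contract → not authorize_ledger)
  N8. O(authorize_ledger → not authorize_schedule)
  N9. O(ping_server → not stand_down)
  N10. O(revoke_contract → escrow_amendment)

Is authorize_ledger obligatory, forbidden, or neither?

Premises 2 and 4 cover both cases: O(not inspect_receipt → stand_down) and O(inspect_receipt → stand_down). Since not inspect_receipt ∨ inspect_receipt is a tautology, O(stand_down) follows.
Premise 9 is O(ping_server → not stand_down); contrapositively O(stand_down → not ping_server). Since O(stand_down) holds, K gives O(not ping_server).
Premise 5 is O(escrow_amendment → ping_server); contrapositively O(not ping_server → not escrow_amendment). Since O(not ping_server) holds, K gives O(not escrow_amendment).
Premise 10 is O(revoke_contract → escrow_amendment); contrapositively O(not escrow_amendment → not revoke_contract). Since O(not escrow_amendment) holds, K gives O(not revoke_contract).
Applying K to premise 7 (O(not revoke_contract → not authorize_ledger)) and O(not revoke_contract) yields O(not authorize_ledger).
Premises 1, 3, 6, 8 do not contribute to this derivation.
Thus O(not authorize_ledger), which is F(authorize_ledger): authorize_ledger is forbidden.

Forbidden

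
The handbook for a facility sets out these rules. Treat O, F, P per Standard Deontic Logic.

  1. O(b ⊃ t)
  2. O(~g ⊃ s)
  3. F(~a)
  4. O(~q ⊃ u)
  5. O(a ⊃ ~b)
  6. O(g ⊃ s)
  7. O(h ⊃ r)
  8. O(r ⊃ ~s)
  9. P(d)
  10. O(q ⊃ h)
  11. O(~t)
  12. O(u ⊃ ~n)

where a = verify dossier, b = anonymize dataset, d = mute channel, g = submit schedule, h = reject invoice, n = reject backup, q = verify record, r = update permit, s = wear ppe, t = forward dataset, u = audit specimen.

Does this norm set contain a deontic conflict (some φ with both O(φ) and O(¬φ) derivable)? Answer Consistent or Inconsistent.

Consistent

Premise 1 is O(b ⊃ t), but O(b) is not derivable from the premises, so it does not yield O(t).
So O(t) is not derivable, and the apparent clash with O(~t) does not arise.
A world satisfying every obligation exists (e.g. a=true, b=false, d=false, g=false, h=false, n=false, q=false, r=false, s=true, t=false, u=true); no atom is both obligatory and forbidden, so the set is consistent.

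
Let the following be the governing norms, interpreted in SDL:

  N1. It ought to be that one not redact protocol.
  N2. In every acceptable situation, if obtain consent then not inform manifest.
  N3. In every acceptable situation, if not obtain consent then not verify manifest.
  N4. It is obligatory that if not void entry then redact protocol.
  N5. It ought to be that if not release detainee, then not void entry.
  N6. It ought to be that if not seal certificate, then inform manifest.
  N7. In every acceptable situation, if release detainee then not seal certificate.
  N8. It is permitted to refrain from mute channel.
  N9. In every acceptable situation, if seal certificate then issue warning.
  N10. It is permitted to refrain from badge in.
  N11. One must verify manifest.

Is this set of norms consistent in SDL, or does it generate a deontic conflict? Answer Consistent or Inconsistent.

Premise 1 gives O(¬redact_protocol).
Premise 4, O(¬void_entry → redact_protocol), contraposes to O(¬redact_protocol → void_entry); with O(¬redact_protocol) we get O(void_entry).
The contrapositive of premise 5 (O(¬release_detainee → ¬void_entry)) is O(void_entry → release_detainee), and O(void_entry) is already established, so O(release_detainee).
From O(release_detainee) and premise 7, O(release_detainee → ¬seal_certificate), we obtain O(¬seal_certificate).
Applying K to premise 6 (O(¬seal_certificate → inform_manifest)) and O(¬seal_certificate) yields O(inform_manifest).
Premise 2, O(obtain_consent → ¬inform_manifest), contraposes to O(inform_manifest → ¬obtain_consent); with O(inform_manifest) we get O(¬obtain_consent).
From O(¬obtain_consent) and premise 3, O(¬obtain_consent → ¬verify_manifest), we obtain O(¬verify_manifest).
But premise 11 directly asserts O(verify_manifest).
We now have both O(¬verify_manifest) and O(verify_manifest) — verify_manifest is simultaneously obligatory and forbidden, violating the D-axiom.

Inconsistent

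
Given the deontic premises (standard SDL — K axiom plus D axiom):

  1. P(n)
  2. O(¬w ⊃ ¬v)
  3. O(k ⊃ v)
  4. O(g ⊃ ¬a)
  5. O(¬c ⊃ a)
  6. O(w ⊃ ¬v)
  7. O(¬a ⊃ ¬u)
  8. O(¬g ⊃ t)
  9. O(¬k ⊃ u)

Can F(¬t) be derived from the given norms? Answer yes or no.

Yes

Premises 2 and 6 cover both cases: O(¬w ⊃ ¬v) and O(w ⊃ ¬v). Since ¬w ∨ w is a tautology, O(¬v) follows.
Premise 3, O(k ⊃ v), contraposes to O(¬v ⊃ ¬k); with O(¬v) we get O(¬k).
With premise 9, O(¬k ⊃ u), the K-axiom yields O(u).
Premise 7, O(¬a ⊃ ¬u), contraposes to O(u ⊃ a); with O(u) we get O(a).
Premise 4 is O(g ⊃ ¬a); contrapositively O(a ⊃ ¬g). Since O(a) holds, K gives O(¬g).
Premise 8 is O(¬g ⊃ t); since O(¬g), deontic closure gives O(t).
Premises 1, 5 do not contribute to this derivation.
So O(t) holds, i.e. F(¬t). The claim follows.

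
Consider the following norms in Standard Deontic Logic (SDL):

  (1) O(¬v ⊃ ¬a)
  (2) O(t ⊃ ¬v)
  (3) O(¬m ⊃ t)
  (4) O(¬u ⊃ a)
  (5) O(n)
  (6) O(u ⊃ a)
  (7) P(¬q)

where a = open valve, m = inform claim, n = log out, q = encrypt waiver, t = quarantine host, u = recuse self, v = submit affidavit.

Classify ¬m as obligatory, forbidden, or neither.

Forbidden

By case analysis on ¬u: premise 4 gives O(¬u ⊃ a) and premise 6 gives O(u ⊃ a), so O(a) either way.
Premise 1, O(¬v ⊃ ¬a), contraposes to O(a ⊃ v); with O(a) we get O(v).
The contrapositive of premise 2 (O(t ⊃ ¬v)) is O(v ⊃ ¬t), and O(v) is already established, so O(¬t).
Premise 3, O(¬m ⊃ t), contraposes to O(¬t ⊃ m); with O(¬t) we get O(m).
Premises 5, 7 do not contribute to this derivation.
Thus O(m), which is F(¬m): ¬m is forbidden.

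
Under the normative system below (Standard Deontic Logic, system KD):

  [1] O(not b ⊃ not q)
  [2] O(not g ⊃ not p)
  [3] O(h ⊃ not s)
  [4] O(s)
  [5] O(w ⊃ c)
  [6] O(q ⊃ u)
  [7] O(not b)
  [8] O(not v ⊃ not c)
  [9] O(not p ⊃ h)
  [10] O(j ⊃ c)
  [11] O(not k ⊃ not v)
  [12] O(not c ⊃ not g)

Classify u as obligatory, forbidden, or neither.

Premise 6 is O(q ⊃ u), but O(q) is not derivable from the premises, so it does not yield O(u).
No premise or chain of K-axiom applications forces O(u), and none forces O(not u). So u is neither obligatory nor forbidden under these norms.

Neither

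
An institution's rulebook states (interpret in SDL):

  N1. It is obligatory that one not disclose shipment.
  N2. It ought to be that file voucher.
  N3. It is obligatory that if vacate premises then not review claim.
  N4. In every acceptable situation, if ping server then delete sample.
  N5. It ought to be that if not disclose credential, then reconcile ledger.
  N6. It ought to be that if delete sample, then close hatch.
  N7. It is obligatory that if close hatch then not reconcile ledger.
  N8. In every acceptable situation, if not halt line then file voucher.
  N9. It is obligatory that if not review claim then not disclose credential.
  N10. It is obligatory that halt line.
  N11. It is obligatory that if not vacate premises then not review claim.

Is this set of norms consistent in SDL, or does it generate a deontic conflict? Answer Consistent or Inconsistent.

Consistent

Premise 8 is O(¬halt_line → file_voucher); even if O(file_voucher) held, inferring O(¬halt_line) would be affirming the consequent — invalid.
So O(¬halt_line) is not derivable, and the apparent clash with O(halt_line) does not arise.
A world satisfying every obligation exists (e.g. close_hatch=false, delete_sample=false, disclose_credential=false, disclose_shipment=false, file_voucher=true, halt_line=true, ping_server=false, reconcile_ledger=true, review_claim=false, vacate_premises=false); no atom is both obligatory and forbidden, so the set is consistent.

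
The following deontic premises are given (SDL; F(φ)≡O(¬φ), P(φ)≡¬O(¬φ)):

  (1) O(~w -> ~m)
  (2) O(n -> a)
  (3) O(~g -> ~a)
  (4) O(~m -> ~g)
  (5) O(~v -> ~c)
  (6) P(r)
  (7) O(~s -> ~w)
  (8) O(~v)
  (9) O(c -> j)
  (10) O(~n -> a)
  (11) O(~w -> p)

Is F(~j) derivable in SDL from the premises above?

Premise 9 is O(c -> j), but O(c) is not derivable from the premises, so it does not yield O(j).
No other premise forces O(j). An ideal world satisfying every premise can still have ~j true, so F(~j) is not derivable.

No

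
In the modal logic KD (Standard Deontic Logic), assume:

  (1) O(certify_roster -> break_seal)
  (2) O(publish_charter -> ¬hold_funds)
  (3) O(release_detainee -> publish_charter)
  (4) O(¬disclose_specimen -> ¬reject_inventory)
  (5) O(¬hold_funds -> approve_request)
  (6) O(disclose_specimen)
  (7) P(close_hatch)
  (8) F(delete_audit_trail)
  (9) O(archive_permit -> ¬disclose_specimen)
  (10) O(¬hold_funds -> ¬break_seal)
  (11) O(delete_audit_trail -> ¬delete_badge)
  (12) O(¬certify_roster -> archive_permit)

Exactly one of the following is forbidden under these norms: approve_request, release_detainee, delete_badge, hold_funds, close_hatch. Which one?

release_detainee

From premise 6 we have O(disclose_specimen).
Premise 9, O(archive_permit -> ¬disclose_specimen), contraposes to O(disclose_specimen -> ¬archive_permit); with O(disclose_specimen) we get O(¬archive_permit).
The contrapositive of premise 12 (O(¬certify_roster -> archive_permit)) is O(¬archive_permit -> certify_roster), and O(¬archive_permit) is already established, so O(certify_roster).
With premise 1, O(certify_roster -> break_seal), the K-axiom yields O(break_seal).
Premise 10 is O(¬hold_funds -> ¬break_seal); contrapositively O(break_seal -> hold_funds). Since O(break_seal) holds, K gives O(hold_funds).
Premise 2, O(publish_charter -> ¬hold_funds), contraposes to O(hold_funds -> ¬publish_charter); with O(hold_funds) we get O(¬publish_charter).
The contrapositive of premise 3 (O(release_detainee -> publish_charter)) is O(¬publish_charter -> ¬release_detainee), and O(¬publish_charter) is already established, so O(¬release_detainee).
So O(¬release_detainee) holds, i.e. release_detainee is forbidden. None of the other listed options is forbidden under the premises.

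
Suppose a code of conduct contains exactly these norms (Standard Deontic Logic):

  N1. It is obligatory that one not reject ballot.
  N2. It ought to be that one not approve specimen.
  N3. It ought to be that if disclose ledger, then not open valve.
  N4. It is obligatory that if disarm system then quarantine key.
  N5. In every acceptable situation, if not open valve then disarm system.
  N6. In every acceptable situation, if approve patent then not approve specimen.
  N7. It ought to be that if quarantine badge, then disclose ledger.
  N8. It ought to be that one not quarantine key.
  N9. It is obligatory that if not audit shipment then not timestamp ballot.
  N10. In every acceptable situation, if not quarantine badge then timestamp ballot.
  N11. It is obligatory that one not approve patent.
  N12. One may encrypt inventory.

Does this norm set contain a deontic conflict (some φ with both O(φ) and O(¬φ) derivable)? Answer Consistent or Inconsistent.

Premise 6 is O(approve_patent → ¬approve_specimen); even if O(¬approve_specimen) held, inferring O(approve_patent) would be affirming the consequent — invalid.
So O(approve_patent) is not derivable, and the apparent clash with O(¬approve_patent) does not arise.
A world satisfying every obligation exists (e.g. approve_patent=false, approve_specimen=false, audit_shipment=true, disarm_system=false, disclose_ledger=false, encrypt_inventory=false, open_valve=true, quarantine_badge=false, quarantine_key=false, reject_ballot=false, timestamp_ballot=true); no atom is both obligatory and forbidden, so the set is consistent.

Consistent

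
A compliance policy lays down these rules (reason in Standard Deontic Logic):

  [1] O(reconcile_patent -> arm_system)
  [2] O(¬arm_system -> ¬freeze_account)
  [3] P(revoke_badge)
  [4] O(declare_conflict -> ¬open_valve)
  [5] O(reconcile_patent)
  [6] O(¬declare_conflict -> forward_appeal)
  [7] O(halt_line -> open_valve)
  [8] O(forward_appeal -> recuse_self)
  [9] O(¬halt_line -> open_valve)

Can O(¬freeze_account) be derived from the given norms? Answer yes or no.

Premise 2 is O(¬arm_system -> ¬freeze_account), but O(¬arm_system) is not derivable from the premises, so it does not yield O(¬freeze_account).
No other premise forces O(¬freeze_account). An ideal world satisfying every premise can still have ¬freeze_account false, so O(¬freeze_account) is not derivable.

No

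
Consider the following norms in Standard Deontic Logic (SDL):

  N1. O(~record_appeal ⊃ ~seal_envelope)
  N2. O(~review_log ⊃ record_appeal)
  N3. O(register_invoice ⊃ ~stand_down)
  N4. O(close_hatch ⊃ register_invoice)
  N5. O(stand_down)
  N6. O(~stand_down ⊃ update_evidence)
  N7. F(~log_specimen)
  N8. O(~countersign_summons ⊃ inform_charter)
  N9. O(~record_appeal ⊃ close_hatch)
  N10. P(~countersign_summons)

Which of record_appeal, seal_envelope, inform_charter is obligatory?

record_appeal

From premise 5 we have O(stand_down).
The contrapositive of premise 3 (O(register_invoice ⊃ ~stand_down)) is O(stand_down ⊃ ~register_invoice), and O(stand_down) is already established, so O(~register_invoice).
Premise 4, O(close_hatch ⊃ register_invoice), contraposes to O(~register_invoice ⊃ ~close_hatch); with O(~register_invoice) we get O(~close_hatch).
Premise 9 is O(~record_appeal ⊃ close_hatch); contrapositively O(~close_hatch ⊃ record_appeal). Since O(~close_hatch) holds, K gives O(record_appeal).
So O(record_appeal) holds — record_appeal is obligatory. None of the other listed options is made obligatory by any chain of premises.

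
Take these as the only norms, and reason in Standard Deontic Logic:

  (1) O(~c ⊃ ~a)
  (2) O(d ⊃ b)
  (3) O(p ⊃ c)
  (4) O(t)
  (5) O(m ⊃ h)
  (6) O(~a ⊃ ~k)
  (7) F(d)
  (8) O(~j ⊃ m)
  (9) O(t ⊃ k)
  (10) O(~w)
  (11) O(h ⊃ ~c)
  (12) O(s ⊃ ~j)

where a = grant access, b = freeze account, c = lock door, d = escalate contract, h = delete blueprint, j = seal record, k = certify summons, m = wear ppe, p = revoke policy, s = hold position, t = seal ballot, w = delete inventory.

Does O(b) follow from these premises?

Premise 2 is O(d ⊃ b), but O(d) is not derivable from the premises, so it does not yield O(b).
No other premise forces O(b). An ideal world satisfying every premise can still have b false, so O(b) is not derivable.

No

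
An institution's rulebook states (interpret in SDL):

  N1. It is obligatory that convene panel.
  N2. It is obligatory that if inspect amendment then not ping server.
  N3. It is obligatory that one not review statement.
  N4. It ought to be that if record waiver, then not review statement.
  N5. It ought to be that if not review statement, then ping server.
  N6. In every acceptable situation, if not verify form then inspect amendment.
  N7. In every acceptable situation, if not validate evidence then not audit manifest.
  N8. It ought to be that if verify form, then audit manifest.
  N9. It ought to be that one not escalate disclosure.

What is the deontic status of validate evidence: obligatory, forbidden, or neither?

Obligatory

Premise 3 states O(¬review_statement) outright.
Premise 5 is O(¬review_statement → ping_server); since O(¬review_statement), deontic closure gives O(ping_server).
The contrapositive of premise 2 (O(inspect_amendment → ¬ping_server)) is O(ping_server → ¬inspect_amendment), and O(ping_server) is already established, so O(¬inspect_amendment).
Premise 6, O(¬verify_form → inspect_amendment), contraposes to O(¬inspect_amendment → verify_form); with O(¬inspect_amendment) we get O(verify_form).
With premise 8, O(verify_form → audit_manifest), the K-axiom yields O(audit_manifest).
Premise 7 is O(¬validate_evidence → ¬audit_manifest); contrapositively O(audit_manifest → validate_evidence). Since O(audit_manifest) holds, K gives O(validate_evidence).
Premises 1, 4, 9 do not contribute to this derivation.
Hence validate_evidence is obligatory.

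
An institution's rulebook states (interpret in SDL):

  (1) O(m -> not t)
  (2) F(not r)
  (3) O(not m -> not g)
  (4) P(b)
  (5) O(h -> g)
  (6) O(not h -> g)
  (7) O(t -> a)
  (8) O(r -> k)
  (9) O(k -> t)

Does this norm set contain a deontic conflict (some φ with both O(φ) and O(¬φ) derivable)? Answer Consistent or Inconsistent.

Inconsistent

Premises 6 and 5 cover both cases: O(not h -> g) and O(h -> g). Since not h ∨ h is a tautology, O(g) follows.
Premise 3 is O(not m -> not g); contrapositively O(g -> m). Since O(g) holds, K gives O(m).
Applying K to premise 1 (O(m -> not t)) and O(m) yields O(not t).
Premise 9 is O(k -> t); contrapositively O(not t -> not k). Since O(not t) holds, K gives O(not k).
Premise 8 is O(r -> k); contrapositively O(not k -> not r). Since O(not k) holds, K gives O(not r).
However, F(not r) at premise 2 amounts to O(r).
We now have both O(not r) and O(r) — r is simultaneously obligatory and forbidden, violating the D-axiom.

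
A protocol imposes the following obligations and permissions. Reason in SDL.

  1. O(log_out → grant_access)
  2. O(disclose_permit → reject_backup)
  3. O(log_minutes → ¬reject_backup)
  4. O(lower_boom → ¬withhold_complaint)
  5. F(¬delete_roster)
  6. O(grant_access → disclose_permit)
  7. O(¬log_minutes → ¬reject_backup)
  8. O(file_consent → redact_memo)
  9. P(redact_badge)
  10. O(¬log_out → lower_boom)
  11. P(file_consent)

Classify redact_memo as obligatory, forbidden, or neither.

Premise 8 is O(file_consent → redact_memo), but O(file_consent) is not derivable from the premises (the permission P(file_consent) asserts only ¬O(¬file_consent), not O(file_consent)), so it does not yield O(redact_memo).
No premise or chain of K-axiom applications forces O(redact_memo), and none forces O(¬redact_memo). So redact_memo is neither obligatory nor forbidden under these norms.

Neither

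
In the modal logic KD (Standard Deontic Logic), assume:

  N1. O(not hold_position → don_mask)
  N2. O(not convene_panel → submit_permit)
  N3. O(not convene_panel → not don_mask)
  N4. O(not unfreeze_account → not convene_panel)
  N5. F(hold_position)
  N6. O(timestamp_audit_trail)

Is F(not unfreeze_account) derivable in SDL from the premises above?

Premise 5 is F(hold_position), i.e. O(not hold_position).
Applying K to premise 1 (O(not hold_position → don_mask)) and O(not hold_position) yields O(don_mask).
The contrapositive of premise 3 (O(not convene_panel → not don_mask)) is O(don_mask → convene_panel), and O(don_mask) is already established, so O(convene_panel).
Premise 4, O(not unfreeze_account → not convene_panel), contraposes to O(convene_panel → unfreeze_account); with O(convene_panel) we get O(unfreeze_account).
Premises 2, 6 do not contribute to this derivation.
So O(unfreeze_account) holds, i.e. F(not unfreeze_account). The claim follows.

Yes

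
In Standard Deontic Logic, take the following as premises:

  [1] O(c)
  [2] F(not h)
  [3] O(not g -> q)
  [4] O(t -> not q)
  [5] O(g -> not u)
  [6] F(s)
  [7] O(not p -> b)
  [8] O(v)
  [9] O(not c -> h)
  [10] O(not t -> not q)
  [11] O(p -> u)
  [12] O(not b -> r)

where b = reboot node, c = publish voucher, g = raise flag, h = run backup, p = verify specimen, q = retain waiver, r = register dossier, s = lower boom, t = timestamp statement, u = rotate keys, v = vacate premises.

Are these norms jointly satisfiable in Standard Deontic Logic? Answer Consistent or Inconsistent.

Consistent

Premise 9 is O(not c -> h); even if O(h) held, inferring O(not c) would be affirming the consequent — invalid.
So O(not c) is not derivable, and the apparent clash with O(c) does not arise.
A world satisfying every obligation exists (e.g. b=true, c=true, g=true, h=true, p=false, q=false, r=false, s=false, t=false, u=false, v=true); no atom is both obligatory and forbidden, so the set is consistent.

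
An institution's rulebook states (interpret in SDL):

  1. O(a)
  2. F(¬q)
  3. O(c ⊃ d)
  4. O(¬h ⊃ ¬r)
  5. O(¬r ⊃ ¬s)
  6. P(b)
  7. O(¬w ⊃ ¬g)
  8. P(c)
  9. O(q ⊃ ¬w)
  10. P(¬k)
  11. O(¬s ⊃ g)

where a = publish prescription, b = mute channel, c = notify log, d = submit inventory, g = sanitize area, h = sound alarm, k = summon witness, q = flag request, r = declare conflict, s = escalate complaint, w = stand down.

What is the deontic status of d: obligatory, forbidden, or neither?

Neither

Premise 3 is O(c ⊃ d), but O(c) is not derivable from the premises (the permission P(c) asserts only ¬O(¬c), not O(c)), so it does not yield O(d).
No premise or chain of K-axiom applications forces O(d), and none forces O(¬d). So d is neither obligatory nor forbidden under these norms.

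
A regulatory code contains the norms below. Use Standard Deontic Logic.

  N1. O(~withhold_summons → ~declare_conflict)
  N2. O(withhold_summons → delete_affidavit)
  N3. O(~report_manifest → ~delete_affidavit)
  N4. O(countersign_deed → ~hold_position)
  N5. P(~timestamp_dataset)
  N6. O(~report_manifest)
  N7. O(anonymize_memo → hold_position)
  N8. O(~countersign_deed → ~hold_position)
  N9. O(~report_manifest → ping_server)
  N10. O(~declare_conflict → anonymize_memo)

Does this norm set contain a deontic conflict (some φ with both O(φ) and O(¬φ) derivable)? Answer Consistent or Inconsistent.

Inconsistent

Premises 8 and 4 cover both cases: O(~countersign_deed → ~hold_position) and O(countersign_deed → ~hold_position). Since ~countersign_deed ∨ countersign_deed is a tautology, O(~hold_position) follows.
Premise 7, O(anonymize_memo → hold_position), contraposes to O(~hold_position → ~anonymize_memo); with O(~hold_position) we get O(~anonymize_memo).
Premise 10, O(~declare_conflict → anonymize_memo), contraposes to O(~anonymize_memo → declare_conflict); with O(~anonymize_memo) we get O(declare_conflict).
Premise 1 is O(~withhold_summons → ~declare_conflict); contrapositively O(declare_conflict → withhold_summons). Since O(declare_conflict) holds, K gives O(withhold_summons).
Premise 2 is O(withhold_summons → delete_affidavit); since O(withhold_summons), deontic closure gives O(delete_affidavit).
Premise 3, O(~report_manifest → ~delete_affidavit), contraposes to O(delete_affidavit → report_manifest); with O(delete_affidavit) we get O(report_manifest).
Yet premise 6 states O(~report_manifest).
We now have both O(report_manifest) and O(~report_manifest) — report_manifest is simultaneously obligatory and forbidden, violating the D-axiom.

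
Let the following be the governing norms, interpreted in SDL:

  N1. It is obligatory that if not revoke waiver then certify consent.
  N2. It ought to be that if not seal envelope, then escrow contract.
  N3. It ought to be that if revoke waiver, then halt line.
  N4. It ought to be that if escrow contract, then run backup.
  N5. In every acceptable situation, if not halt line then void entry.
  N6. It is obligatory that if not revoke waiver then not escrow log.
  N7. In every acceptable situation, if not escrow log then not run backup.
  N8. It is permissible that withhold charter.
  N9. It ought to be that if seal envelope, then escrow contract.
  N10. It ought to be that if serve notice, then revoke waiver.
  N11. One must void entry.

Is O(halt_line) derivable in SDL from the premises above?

Premises 9 and 2 cover both cases: O(seal_envelope → escrow_contract) and O(¬seal_envelope → escrow_contract). Since seal_envelope ∨ ¬seal_envelope is a tautology, O(escrow_contract) follows.
With premise 4, O(escrow_contract → run_backup), the K-axiom yields O(run_backup).
Premise 7, O(¬escrow_log → ¬run_backup), contraposes to O(run_backup → escrow_log); with O(run_backup) we get O(escrow_log).
The contrapositive of premise 6 (O(¬revoke_waiver → ¬escrow_log)) is O(escrow_log → revoke_waiver), and O(escrow_log) is already established, so O(revoke_waiver).
Applying K to premise 3 (O(revoke_waiver → halt_line)) and O(revoke_waiver) yields O(halt_line).
Premises 1, 5, 8, 10, 11 do not contribute to this derivation.
So O(halt_line) follows.

Yes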